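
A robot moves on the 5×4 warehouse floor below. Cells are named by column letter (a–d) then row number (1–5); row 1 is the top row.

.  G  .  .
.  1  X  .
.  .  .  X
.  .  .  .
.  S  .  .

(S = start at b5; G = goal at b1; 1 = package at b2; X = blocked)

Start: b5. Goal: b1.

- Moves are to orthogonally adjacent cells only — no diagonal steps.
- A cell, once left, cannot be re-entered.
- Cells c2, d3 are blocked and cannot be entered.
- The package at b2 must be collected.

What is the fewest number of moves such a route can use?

4

Any route passes through b2 somewhere between b5 and b1. Summing Manhattan distances along the two legs (b5 → b2 → b1) gives a lower bound of 3 + 1 = 4 moves.
A route of 4 moves achieves this: b5 → b4 → b3 → b2 → b1.
Since 4 matches the lower bound, it is optimal.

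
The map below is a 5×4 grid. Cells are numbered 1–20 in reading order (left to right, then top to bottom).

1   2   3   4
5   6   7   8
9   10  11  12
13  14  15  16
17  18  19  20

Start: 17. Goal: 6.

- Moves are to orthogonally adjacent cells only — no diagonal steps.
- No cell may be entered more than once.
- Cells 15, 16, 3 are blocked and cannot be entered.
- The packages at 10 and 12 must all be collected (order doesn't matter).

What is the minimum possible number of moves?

Any route passes through 10 and 12 in some order between 17 and 6. Summing Manhattan distances along each leg and taking the cheapest ordering (17 → 12 → 10 → 6) gives a lower bound of 5 + 2 + 1 = 8 moves.
A route of 8 moves achieves this: 17 → 13 → 9 → 10 → 11 → 12 → 8 → 7 → 6.
Since 8 matches the lower bound, it is optimal.

8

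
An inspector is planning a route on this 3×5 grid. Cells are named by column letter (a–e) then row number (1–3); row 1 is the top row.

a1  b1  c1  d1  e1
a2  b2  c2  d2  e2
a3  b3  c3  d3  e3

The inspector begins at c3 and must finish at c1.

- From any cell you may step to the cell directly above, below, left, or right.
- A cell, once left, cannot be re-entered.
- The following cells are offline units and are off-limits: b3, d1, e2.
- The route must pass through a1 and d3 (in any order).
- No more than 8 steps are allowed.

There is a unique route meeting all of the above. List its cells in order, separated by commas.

The budget equals the shortest possible length, so every move has to be on a shortest route through the required cells.
Route from c3: right 1 to d3, up 1 to d2, left 3 to a2, up 1 to a1, right 2 to c1 — 8 moves in all.
Check: all required cells visited; 8 ≤ 8 moves.

c3, d3, d2, c2, b2, a2, a1, b1, c1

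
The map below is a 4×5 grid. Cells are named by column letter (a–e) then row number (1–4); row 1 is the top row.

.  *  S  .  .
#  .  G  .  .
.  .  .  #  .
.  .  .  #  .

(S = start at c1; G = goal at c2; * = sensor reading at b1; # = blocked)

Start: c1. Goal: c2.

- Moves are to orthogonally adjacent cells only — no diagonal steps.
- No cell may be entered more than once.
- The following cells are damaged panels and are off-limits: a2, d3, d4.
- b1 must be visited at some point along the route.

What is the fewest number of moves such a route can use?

3

Any route passes through b1 somewhere between c1 and c2. Summing Manhattan distances along the two legs (c1 → b1 → c2) gives a lower bound of 1 + 2 = 3 moves.
A route of 3 moves achieves this: c1 → b1 → b2 → c2.
Since 3 matches the lower bound, it is optimal.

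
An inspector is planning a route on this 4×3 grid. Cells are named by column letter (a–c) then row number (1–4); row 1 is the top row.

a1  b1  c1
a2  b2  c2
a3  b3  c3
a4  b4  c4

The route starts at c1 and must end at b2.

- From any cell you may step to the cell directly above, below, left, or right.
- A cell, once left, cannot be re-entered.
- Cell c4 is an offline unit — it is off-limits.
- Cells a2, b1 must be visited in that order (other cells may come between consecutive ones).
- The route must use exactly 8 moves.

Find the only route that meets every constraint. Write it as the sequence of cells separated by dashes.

c1 - c2 - c3 - b3 - a3 - a2 - a1 - b1 - b2

The waypoints must appear in the order a2, b1, with no cell reused.
Route from c1: down 2 to c3, left 2 to a3, up 2 to a1, right 1 to b1, down 1 to b2 — 8 moves in all.
Check: order respected (a2 at step 5, b1 at step 7); 8 moves as required.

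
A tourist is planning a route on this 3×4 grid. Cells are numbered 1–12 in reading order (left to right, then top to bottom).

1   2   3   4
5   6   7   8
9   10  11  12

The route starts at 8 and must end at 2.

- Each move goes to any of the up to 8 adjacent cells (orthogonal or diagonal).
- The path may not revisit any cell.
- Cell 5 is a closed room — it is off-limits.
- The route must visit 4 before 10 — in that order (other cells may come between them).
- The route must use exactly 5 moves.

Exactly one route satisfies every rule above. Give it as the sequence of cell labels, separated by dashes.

The waypoints must appear in the order 4, 10, with no cell reused.
Route from 8: up 1 to 4, down-left 2 to 10, up 2 to 2 — 5 moves in all.
Check: order respected (4 at step 1, 10 at step 3); 5 moves as required.

8 - 4 - 7 - 10 - 6 - 2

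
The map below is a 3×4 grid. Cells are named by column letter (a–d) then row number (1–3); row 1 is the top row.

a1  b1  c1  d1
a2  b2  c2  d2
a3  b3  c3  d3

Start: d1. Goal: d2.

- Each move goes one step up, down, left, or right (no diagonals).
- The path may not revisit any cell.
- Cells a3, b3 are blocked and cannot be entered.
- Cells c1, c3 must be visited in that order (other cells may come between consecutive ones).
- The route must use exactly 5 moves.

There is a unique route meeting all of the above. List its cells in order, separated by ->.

The waypoints must appear in the order c1, c3, with no cell reused.
Route from d1: left 1 to c1, down 2 to c3, right 1 to d3, up 1 to d2 — 5 moves in all.
Check: order respected (c1 at step 1, c3 at step 3); 5 moves as required.

d1 -> c1 -> c2 -> c3 -> d3 -> d2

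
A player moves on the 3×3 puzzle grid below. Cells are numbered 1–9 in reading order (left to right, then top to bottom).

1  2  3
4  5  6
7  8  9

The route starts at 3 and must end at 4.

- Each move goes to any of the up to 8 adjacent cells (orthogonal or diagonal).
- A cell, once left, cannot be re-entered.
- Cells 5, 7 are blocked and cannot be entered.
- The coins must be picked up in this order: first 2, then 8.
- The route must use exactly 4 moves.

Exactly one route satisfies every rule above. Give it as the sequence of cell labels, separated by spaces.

3 2 6 8 4

The waypoints must appear in the order 2, 8, with no cell reused.
Route from 3: left 1 to 2, down-right 1 to 6, down-left 1 to 8, up-left 1 to 4 — 4 moves in all.
Check: order respected (2 at step 1, 8 at step 3); 4 moves as required.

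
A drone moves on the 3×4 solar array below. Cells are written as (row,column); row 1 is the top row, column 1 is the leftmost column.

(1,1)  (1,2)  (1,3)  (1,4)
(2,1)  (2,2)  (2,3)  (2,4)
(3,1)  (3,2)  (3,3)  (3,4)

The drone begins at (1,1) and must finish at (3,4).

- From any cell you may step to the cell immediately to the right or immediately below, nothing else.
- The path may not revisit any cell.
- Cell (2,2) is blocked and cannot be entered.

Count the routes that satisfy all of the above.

4

A right/down-only route from (1,1) to (3,4) makes exactly 2 down-moves and 3 right-moves in some order.
With no other constraints that would be C(5,2) = 10 routes.
Subtract routes through each blocked cell (inclusion–exclusion for overlaps): − through (2,2): 6 → 4.
That gives 4 routes.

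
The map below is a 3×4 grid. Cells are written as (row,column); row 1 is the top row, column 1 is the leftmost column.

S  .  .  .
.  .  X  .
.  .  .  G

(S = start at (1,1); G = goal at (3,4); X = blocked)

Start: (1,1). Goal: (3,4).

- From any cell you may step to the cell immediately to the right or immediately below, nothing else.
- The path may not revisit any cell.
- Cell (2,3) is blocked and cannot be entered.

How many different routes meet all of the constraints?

4

A right/down-only route from (1,1) to (3,4) makes exactly 2 down-moves and 3 right-moves in some order.
With no other constraints that would be C(5,2) = 10 routes.
Subtract routes through each blocked cell (inclusion–exclusion for overlaps): − through (2,3): 6 → 4.
That gives 4 routes.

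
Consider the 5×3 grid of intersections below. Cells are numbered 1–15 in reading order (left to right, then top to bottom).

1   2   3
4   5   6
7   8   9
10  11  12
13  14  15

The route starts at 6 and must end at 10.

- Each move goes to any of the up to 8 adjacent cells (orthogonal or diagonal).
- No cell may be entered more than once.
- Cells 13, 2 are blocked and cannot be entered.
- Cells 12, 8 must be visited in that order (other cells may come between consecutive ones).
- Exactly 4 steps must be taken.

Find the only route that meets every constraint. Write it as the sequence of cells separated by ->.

6 -> 9 -> 12 -> 8 -> 10

The waypoints must appear in the order 12, 8, with no cell reused.
Route from 6: down 2 to 12, up-left 1 to 8, down-left 1 to 10 — 4 moves in all.
Check: order respected (12 at step 2, 8 at step 3); 4 moves as required.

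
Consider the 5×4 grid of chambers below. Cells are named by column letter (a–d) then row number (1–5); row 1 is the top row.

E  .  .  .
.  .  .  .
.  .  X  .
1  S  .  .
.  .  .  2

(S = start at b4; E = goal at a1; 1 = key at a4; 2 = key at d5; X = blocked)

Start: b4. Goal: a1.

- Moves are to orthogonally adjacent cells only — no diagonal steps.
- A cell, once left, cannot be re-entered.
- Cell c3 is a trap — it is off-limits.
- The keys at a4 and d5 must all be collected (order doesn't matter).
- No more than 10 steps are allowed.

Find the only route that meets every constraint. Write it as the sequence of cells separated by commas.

b4, c4, d4, d5, c5, b5, a5, a4, a3, a2, a1

The budget equals the shortest possible length, so every move has to be on a shortest route through the required cells.
Route from b4: 2× right (reaching d4), down to d5, 3× left (reaching a5), 4× up (reaching a1) — 10 moves in all.
Check: all required cells visited; 10 ≤ 10 moves.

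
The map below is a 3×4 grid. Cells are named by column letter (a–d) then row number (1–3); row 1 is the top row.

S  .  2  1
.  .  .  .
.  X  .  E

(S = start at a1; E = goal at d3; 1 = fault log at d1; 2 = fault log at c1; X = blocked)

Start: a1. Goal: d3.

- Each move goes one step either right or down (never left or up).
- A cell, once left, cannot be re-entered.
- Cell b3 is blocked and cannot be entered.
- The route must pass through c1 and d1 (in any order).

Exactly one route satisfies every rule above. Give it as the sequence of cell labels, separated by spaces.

Moves only go right or down, so the column and row indices never decrease.
Route from a1: right 3 to d1, down 2 to d3 — 5 moves in all.
Check: all required cells visited.

a1 b1 c1 d1 d2 d3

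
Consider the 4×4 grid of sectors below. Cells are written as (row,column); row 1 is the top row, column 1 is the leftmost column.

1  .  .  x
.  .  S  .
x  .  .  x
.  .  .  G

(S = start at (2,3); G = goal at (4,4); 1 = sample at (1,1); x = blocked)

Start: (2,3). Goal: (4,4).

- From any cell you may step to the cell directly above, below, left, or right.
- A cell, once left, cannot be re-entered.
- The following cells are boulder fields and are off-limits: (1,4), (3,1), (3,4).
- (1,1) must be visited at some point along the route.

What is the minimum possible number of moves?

Any route passes through (1,1) somewhere between (2,3) and (4,4). Summing Manhattan distances along the two legs ((2,3) → (1,1) → (4,4)) gives a lower bound of 3 + 6 = 9 moves.
A route of 9 moves achieves this: (2,3) → (1,3) → (1,2) → (1,1) → (2,1) → (2,2) → (3,2) → (4,2) → (4,3) → (4,4).
Since 9 matches the lower bound, it is optimal.

9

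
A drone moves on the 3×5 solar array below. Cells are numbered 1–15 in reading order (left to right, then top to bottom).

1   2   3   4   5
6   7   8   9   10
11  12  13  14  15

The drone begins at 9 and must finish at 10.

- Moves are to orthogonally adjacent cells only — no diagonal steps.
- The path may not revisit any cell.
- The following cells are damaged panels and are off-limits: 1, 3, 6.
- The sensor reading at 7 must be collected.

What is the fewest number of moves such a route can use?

7

Any route passes through 7 somewhere between 9 and 10. Summing Manhattan distances along the two legs (9 → 7 → 10) gives a lower bound of 2 + 3 = 5 moves.
The shortest route satisfying every rule uses 7 moves: 9 → 8 → 7 → 12 → 13 → 14 → 15 → 10.
The bound of 5 isn't tight here; checking systematically, no route of length 5 through 6 satisfies every constraint, so 7 is the minimum.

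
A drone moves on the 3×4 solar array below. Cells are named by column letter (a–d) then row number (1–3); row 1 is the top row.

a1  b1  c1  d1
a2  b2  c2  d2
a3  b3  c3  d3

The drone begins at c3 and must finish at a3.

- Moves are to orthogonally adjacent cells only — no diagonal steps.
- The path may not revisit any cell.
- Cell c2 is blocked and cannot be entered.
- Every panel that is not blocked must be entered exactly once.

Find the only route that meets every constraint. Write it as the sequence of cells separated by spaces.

c3 d3 d2 d1 c1 b1 a1 a2 b2 b3 a3

Need to visit all 11 open cells exactly once, starting at c3 and ending at a3.
Route from c3: right to d3, 2× up (reaching d1), 3× left (reaching a1), down to a2, right to b2, down to b3, left to a3 — 10 moves in all.
Check: all 11 open cells covered.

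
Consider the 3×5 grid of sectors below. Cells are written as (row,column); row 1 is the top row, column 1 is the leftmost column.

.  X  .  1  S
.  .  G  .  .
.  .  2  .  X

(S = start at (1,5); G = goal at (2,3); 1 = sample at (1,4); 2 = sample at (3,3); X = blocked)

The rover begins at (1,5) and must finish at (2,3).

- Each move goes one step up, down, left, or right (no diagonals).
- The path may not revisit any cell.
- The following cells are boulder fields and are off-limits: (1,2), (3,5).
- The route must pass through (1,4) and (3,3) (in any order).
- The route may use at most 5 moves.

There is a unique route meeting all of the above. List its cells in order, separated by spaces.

Any route must reach (1,4) and (3,3) and still end at (2,3) within 5 moves, so the order of the required stops is forced.
Route from (1,5): left 1 to (1,4), down 2 to (3,4), left 1 to (3,3), up 1 to (2,3) — 5 moves in all.
Check: all required cells visited; 5 ≤ 5 moves.

(1,5) (1,4) (2,4) (3,4) (3,3) (2,3)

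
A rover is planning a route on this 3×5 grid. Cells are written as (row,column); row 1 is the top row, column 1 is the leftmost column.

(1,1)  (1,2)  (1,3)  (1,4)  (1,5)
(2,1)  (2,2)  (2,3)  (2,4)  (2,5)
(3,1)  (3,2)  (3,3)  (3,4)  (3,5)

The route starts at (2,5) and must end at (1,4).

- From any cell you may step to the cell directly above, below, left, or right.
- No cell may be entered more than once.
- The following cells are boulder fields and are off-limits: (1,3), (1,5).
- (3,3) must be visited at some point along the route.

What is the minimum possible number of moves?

6

Any route passes through (3,3) somewhere between (2,5) and (1,4). Summing Manhattan distances along the two legs ((2,5) → (3,3) → (1,4)) gives a lower bound of 3 + 3 = 6 moves.
A route of 6 moves achieves this: (2,5) → (3,5) → (3,4) → (3,3) → (2,3) → (2,4) → (1,4).
Since 6 matches the lower bound, it is optimal.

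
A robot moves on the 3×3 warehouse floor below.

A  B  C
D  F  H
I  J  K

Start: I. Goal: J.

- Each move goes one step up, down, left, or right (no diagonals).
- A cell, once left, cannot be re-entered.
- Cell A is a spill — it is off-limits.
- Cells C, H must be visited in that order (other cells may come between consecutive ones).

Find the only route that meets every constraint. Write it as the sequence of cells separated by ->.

The waypoints must appear in the order C, H, with no cell reused.
Route from I: up 1 to D, right 1 to F, up 1 to B, right 1 to C, down 2 to K, left 1 to J — 7 moves in all.
Check: order respected (C at step 4, H at step 5).

I -> D -> F -> B -> C -> H -> K -> J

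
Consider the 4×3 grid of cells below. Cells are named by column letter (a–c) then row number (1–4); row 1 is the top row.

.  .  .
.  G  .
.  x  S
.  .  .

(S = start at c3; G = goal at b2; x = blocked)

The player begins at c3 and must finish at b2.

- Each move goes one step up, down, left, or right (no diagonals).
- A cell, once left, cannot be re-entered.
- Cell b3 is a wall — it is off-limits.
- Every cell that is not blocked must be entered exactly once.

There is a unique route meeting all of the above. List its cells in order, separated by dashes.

c3 - c4 - b4 - a4 - a3 - a2 - a1 - b1 - c1 - c2 - b2

Need to visit all 11 open cells exactly once, starting at c3 and ending at b2.
Cell b4 has only two open neighbours (a4 and c4), so the path must pass straight through it: one of those is the cell it's entered from and the other is where it exits.
Route from c3: down 1 to c4, left 2 to a4, up 3 to a1, right 2 to c1, down 1 to c2, left 1 to b2 — 10 moves in all.
Check: all 11 open cells covered.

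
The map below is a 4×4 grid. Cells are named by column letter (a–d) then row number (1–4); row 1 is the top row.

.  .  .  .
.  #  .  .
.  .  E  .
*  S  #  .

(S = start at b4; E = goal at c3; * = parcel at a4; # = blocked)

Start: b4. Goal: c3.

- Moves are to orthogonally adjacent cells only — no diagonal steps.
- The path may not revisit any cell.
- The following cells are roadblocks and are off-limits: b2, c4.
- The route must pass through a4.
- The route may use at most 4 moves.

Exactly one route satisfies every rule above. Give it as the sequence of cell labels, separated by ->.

b4 -> a4 -> a3 -> b3 -> c3

The budget equals the shortest possible length, so every move has to be on a shortest route through the required cells.
Route from b4: left to a4, up to a3, 2× right (reaching c3) — 4 moves in all.
Check: all required cells visited; 4 ≤ 4 moves.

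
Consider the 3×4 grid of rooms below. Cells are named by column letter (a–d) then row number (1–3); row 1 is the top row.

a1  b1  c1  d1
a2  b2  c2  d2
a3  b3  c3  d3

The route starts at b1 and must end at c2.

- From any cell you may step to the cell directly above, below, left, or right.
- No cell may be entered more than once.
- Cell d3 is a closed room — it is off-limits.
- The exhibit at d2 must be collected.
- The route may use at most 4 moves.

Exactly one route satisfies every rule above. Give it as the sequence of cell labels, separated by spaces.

The 4-move cap with required stops at d2 leaves no slack for detours.
Route from b1: 2× right (reaching d1), down to d2, left to c2 — 4 moves in all.
Check: all required cells visited; 4 ≤ 4 moves.

b1 c1 d1 d2 c2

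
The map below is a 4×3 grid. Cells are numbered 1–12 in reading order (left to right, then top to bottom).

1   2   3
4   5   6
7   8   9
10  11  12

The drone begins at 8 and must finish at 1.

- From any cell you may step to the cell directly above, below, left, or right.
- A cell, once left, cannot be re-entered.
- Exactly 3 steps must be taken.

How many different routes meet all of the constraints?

3

Need simple routes of exactly 3 moves from 8 to 1 (Manhattan distance 3, so 0 moves are spent on a detour and 0 undoing it).
Enumerating: 8 5 2 1 | 8 5 4 1 | 8 7 4 1.
That gives 3 routes.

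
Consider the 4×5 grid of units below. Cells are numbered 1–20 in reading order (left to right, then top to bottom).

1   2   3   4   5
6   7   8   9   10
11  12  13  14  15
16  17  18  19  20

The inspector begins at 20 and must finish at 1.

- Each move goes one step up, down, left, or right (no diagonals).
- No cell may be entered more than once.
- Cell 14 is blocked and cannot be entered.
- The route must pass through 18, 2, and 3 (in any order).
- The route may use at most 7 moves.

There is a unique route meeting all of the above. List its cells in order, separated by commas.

20, 19, 18, 13, 8, 3, 2, 1

Any route must reach 18, 2, and 3 and still end at 1 within 7 moves, so the order of the required stops is forced.
Route from 20: 2× left (reaching 18), 3× up (reaching 3), 2× left (reaching 1) — 7 moves in all.
Check: all required cells visited; 7 ≤ 7 moves.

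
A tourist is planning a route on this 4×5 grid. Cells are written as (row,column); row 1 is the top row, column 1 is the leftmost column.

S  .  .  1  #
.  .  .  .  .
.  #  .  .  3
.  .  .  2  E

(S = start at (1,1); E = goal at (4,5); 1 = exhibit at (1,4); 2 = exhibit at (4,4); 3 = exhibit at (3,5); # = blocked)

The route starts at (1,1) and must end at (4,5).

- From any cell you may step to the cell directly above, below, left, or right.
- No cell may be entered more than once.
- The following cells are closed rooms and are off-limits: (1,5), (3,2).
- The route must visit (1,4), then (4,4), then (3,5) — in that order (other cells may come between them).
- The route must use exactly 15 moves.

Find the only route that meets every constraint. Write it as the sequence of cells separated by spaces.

The waypoints must appear in the order (1,4), (4,4), (3,5), with no cell reused.
Route from (1,1): 3× right (reaching (1,4)), down to (2,4), 3× left (reaching (2,1)), 2× down (reaching (4,1)), 3× right (reaching (4,4)), up to (3,4), right to (3,5), down to (4,5) — 15 moves in all.
Check: order respected (1 at step 3, 2 at step 12, 3 at step 14); 15 moves as required.

(1,1) (1,2) (1,3) (1,4) (2,4) (2,3) (2,2) (2,1) (3,1) (4,1) (4,2) (4,3) (4,4) (3,4) (3,5) (4,5)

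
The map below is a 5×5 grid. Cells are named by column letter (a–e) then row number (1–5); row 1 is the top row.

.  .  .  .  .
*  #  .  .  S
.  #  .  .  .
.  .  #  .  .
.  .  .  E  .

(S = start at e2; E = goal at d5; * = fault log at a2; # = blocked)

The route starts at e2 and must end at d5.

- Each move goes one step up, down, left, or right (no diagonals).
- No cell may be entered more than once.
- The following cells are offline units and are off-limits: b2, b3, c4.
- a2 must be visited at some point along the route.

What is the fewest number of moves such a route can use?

12

Any route passes through a2 somewhere between e2 and d5. Summing Manhattan distances along the two legs (e2 → a2 → d5) gives a lower bound of 4 + 6 = 10 moves.
That bound ignores the blocked cells. Measuring each leg by the fewest moves that actually steer around them (e2→a2: 6; a2→d5: 6) raises the lower bound to 12.
A route of 12 moves exists: e2 → e1 → d1 → c1 → b1 → a1 → a2 → a3 → a4 → a5 → b5 → c5 → d5.
Since 12 matches that lower bound, it is optimal.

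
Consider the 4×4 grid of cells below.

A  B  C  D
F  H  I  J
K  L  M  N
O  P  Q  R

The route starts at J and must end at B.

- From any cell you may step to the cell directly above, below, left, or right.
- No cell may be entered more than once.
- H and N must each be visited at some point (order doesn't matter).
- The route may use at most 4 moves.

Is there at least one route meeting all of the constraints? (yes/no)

Even ignoring the no-revisit rule, getting from J to B, taking the cheapest ordering J → N → H → B needs at least 1 + 3 + 1 = 5 moves (Manhattan distance per leg), which exceeds the 4-move limit.

no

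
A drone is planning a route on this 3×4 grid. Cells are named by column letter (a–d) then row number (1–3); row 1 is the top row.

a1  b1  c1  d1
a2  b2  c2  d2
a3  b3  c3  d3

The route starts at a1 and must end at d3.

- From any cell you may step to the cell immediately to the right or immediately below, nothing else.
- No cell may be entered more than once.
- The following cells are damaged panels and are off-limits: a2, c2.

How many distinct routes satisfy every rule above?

A right/down-only route from a1 to d3 makes exactly 2 down-moves and 3 right-moves in some order.
With no other constraints that would be C(5,2) = 10 routes.
Subtract routes through each blocked cell (inclusion–exclusion for overlaps): − through a2: 4 − through c2: 6 + through a2&c2: 2 → 2.
That gives 2 routes.

2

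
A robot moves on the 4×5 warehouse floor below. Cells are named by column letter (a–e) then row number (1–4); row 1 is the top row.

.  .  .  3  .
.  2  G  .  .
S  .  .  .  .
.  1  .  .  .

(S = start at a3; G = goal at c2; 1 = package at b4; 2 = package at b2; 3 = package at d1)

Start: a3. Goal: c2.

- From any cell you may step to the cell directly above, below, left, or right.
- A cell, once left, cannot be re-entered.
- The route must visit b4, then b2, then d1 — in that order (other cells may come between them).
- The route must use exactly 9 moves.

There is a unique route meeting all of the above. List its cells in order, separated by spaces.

a3 a4 b4 b3 b2 b1 c1 d1 d2 c2

The waypoints must appear in the order b4, b2, d1, with no cell reused.
Route from a3: down to a4, right to b4, 3× up (reaching b1), 2× right (reaching d1), down to d2, left to c2 — 9 moves in all.
Check: order respected (1 at step 2, 2 at step 4, 3 at step 7); 9 moves as required.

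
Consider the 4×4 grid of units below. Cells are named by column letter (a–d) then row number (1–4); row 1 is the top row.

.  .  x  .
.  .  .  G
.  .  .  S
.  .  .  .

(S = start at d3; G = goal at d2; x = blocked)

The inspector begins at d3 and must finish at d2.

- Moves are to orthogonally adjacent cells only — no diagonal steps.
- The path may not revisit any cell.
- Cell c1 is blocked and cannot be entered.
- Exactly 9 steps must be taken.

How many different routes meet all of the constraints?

10

Need simple routes of exactly 9 moves from d3 to d2 (Manhattan distance 1, so 4 moves are spent on a detour and 4 undoing it).
Branch systematically from the start, pruning whenever the remaining move budget drops below the Manhattan distance to d2 or differs from it in parity. Grouping the completions by first move — via d4: 5; via c3: 5 (no valid completion starts via d2) — and summing: 5 + 5 = 10.
That gives 10 routes.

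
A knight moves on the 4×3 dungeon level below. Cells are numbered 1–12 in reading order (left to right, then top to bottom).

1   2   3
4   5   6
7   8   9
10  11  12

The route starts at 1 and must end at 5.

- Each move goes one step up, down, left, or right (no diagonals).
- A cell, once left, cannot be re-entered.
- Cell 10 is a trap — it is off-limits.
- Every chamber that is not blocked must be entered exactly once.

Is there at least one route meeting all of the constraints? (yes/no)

One route that works: 1 → 4 → 7 → 8 → 11 → 12 → 9 → 6 → 3 → 2 → 5.

yes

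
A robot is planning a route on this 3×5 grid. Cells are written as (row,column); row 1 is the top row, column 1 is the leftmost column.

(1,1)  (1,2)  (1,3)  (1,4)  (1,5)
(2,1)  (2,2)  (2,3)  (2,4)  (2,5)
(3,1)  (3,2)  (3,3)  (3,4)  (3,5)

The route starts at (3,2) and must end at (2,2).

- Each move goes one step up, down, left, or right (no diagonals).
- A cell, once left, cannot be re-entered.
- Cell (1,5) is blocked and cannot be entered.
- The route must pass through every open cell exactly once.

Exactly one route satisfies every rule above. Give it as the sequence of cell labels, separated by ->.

(3,2) -> (3,1) -> (2,1) -> (1,1) -> (1,2) -> (1,3) -> (1,4) -> (2,4) -> (2,5) -> (3,5) -> (3,4) -> (3,3) -> (2,3) -> (2,2)

Need to visit all 14 open cells exactly once, starting at (3,2) and ending at (2,2).
Cell (1,4) has only two open neighbours ((2,4) and (1,3)), so the path must pass straight through it: one of those is the cell it's entered from and the other is where it exits.
Route from (3,2): left 1 to (3,1), up 2 to (1,1), right 3 to (1,4), down 1 to (2,4), right 1 to (2,5), down 1 to (3,5), left 2 to (3,3), up 1 to (2,3), left 1 to (2,2) — 13 moves in all.
Check: all 14 open cells covered.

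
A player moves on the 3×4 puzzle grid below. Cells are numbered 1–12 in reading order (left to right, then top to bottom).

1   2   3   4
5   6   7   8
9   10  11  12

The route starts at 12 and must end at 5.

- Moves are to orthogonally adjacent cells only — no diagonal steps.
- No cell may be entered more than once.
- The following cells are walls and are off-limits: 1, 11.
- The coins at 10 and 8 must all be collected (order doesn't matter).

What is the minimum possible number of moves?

6

Any route passes through 10 and 8 in some order between 12 and 5. Summing Manhattan distances along each leg and taking the cheapest ordering (12 → 8 → 10 → 5) gives a lower bound of 1 + 3 + 2 = 6 moves.
A route of 6 moves achieves this: 12 → 8 → 7 → 6 → 10 → 9 → 5.
Since 6 matches the lower bound, it is optimal.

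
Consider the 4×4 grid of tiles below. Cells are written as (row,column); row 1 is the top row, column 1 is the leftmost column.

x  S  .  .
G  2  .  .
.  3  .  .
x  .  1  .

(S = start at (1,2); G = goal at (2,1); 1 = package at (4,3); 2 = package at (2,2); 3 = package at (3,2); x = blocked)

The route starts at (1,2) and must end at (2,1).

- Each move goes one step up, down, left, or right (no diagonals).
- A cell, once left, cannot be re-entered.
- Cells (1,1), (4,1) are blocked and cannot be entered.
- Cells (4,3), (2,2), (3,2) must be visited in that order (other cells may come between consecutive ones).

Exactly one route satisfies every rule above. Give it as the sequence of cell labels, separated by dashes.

(1,2) - (1,3) - (1,4) - (2,4) - (3,4) - (4,4) - (4,3) - (3,3) - (2,3) - (2,2) - (3,2) - (3,1) - (2,1)

The waypoints must appear in the order (4,3), (2,2), (3,2), with no cell reused.
Route from (1,2): 2× right (reaching (1,4)), 3× down (reaching (4,4)), left to (4,3), 2× up (reaching (2,3)), left to (2,2), down to (3,2), left to (3,1), up to (2,1) — 12 moves in all.
Check: order respected (1 at step 6, 2 at step 9, 3 at step 10).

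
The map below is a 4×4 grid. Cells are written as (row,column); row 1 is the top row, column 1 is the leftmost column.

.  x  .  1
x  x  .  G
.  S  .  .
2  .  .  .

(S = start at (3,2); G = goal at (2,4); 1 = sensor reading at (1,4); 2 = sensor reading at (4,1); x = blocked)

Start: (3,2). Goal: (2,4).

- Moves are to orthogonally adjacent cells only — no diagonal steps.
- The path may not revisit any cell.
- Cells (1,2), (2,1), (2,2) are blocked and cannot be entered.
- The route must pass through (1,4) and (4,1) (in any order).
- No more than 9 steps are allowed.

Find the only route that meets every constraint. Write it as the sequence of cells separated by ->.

(3,2) -> (3,1) -> (4,1) -> (4,2) -> (4,3) -> (3,3) -> (2,3) -> (1,3) -> (1,4) -> (2,4)

Any route must reach (1,4) and (4,1) and still end at (2,4) within 9 moves, so the order of the required stops is forced.
Route from (3,2): left to (3,1), down to (4,1), 2× right (reaching (4,3)), 3× up (reaching (1,3)), right to (1,4), down to (2,4) — 9 moves in all.
Check: all required cells visited; 9 ≤ 9 moves.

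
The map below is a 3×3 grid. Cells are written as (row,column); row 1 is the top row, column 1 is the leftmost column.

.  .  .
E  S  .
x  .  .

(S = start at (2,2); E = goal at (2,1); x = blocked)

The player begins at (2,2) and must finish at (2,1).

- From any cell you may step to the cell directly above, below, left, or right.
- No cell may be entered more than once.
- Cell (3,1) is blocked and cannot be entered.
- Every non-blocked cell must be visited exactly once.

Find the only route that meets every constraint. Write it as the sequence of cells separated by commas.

Need to visit all 8 open cells exactly once, starting at (2,2) and ending at (2,1).
Cell (1,1) has only two open neighbours ((2,1) and (1,2)), so the path must pass straight through it: one of those is the cell it's entered from and the other is where it exits.
Route from (2,2): down to (3,2), right to (3,3), 2× up (reaching (1,3)), 2× left (reaching (1,1)), down to (2,1) — 7 moves in all.
Check: all 8 open cells covered.

(2,2), (3,2), (3,3), (2,3), (1,3), (1,2), (1,1), (2,1)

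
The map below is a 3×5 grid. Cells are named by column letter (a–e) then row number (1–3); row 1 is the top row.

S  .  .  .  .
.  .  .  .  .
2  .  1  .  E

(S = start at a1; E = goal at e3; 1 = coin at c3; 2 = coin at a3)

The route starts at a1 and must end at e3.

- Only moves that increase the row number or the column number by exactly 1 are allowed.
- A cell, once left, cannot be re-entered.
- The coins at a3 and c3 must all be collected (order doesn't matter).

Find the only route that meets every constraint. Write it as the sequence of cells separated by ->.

a1 -> a2 -> a3 -> b3 -> c3 -> d3 -> e3

Moves only go right or down, so the column and row indices never decrease.
Route from a1: 2× down (reaching a3), 4× right (reaching e3) — 6 moves in all.
Check: all required cells visited.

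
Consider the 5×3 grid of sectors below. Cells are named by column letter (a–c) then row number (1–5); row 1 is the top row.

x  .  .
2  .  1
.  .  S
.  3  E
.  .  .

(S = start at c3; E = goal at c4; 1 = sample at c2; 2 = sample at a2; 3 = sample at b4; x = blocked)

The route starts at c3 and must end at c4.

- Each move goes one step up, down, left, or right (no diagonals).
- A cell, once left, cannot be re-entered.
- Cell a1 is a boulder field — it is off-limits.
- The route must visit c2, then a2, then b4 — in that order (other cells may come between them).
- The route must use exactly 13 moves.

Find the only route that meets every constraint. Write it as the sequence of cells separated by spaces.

c3 c2 c1 b1 b2 a2 a3 b3 b4 a4 a5 b5 c5 c4

The waypoints must appear in the order c2, a2, b4, with no cell reused.
Route from c3: up 2 to c1, left 1 to b1, down 1 to b2, left 1 to a2, down 1 to a3, right 1 to b3, down 1 to b4, left 1 to a4, down 1 to a5, right 2 to c5, up 1 to c4 — 13 moves in all.
Check: order respected (1 at step 1, 2 at step 5, 3 at step 8); 13 moves as required.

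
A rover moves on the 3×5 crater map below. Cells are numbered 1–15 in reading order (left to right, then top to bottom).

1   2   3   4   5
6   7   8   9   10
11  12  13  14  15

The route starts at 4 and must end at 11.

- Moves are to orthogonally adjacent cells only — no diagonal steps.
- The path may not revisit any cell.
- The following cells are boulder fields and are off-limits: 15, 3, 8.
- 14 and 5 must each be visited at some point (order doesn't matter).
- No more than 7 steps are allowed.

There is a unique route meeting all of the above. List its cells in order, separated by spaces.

The 7-move cap with required stops at 14, 5 leaves no slack for detours.
Route from 4: right to 5, down to 10, left to 9, down to 14, 3× left (reaching 11) — 7 moves in all.
Check: all required cells visited; 7 ≤ 7 moves.

4 5 10 9 14 13 12 11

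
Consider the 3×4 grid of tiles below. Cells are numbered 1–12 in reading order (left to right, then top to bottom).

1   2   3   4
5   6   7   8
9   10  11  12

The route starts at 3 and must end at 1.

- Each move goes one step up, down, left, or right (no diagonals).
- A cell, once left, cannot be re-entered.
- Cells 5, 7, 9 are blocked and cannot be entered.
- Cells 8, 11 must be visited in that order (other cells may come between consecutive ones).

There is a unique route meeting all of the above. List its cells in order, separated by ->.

3 -> 4 -> 8 -> 12 -> 11 -> 10 -> 6 -> 2 -> 1

The waypoints must appear in the order 8, 11, with no cell reused.
Route from 3: right to 4, 2× down (reaching 12), 2× left (reaching 10), 2× up (reaching 2), left to 1 — 8 moves in all.
Check: order respected (8 at step 2, 11 at step 4).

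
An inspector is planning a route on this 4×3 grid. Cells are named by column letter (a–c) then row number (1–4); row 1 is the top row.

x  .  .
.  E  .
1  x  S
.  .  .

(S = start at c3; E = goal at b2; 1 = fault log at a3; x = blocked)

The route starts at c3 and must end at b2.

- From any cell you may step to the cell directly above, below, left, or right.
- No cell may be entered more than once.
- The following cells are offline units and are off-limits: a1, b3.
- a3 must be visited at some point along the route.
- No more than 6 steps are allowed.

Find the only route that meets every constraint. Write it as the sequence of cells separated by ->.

c3 -> c4 -> b4 -> a4 -> a3 -> a2 -> b2

Any route must reach a3 and still end at b2 within 6 moves, so the order of the required stops is forced.
Route from c3: down to c4, 2× left (reaching a4), 2× up (reaching a2), right to b2 — 6 moves in all.
Check: all required cells visited; 6 ≤ 6 moves.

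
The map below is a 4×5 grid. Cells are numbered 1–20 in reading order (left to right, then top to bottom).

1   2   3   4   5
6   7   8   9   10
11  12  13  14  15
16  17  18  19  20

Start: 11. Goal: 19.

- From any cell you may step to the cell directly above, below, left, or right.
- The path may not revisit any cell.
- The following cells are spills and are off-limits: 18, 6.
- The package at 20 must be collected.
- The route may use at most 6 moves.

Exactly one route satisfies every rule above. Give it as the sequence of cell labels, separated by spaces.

Any route must reach 20 and still end at 19 within 6 moves, so the order of the required stops is forced.
Route from 11: 4× right (reaching 15), down to 20, left to 19 — 6 moves in all.
Check: all required cells visited; 6 ≤ 6 moves.

11 12 13 14 15 20 19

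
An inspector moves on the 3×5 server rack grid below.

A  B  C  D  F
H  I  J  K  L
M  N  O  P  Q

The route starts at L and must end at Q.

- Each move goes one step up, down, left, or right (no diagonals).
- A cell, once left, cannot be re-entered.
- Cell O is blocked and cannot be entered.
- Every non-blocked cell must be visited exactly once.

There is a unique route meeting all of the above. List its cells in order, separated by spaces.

L F D C B A H M N I J K P Q

Need to visit all 14 open cells exactly once, starting at L and ending at Q.
Cell F has only two open neighbours (L and D), so the path must pass straight through it: one of those is the cell it's entered from and the other is where it exits.
Route from L: up to F, 4× left (reaching A), 2× down (reaching M), right to N, up to I, 2× right (reaching K), down to P, right to Q — 13 moves in all.
Check: all 14 open cells covered.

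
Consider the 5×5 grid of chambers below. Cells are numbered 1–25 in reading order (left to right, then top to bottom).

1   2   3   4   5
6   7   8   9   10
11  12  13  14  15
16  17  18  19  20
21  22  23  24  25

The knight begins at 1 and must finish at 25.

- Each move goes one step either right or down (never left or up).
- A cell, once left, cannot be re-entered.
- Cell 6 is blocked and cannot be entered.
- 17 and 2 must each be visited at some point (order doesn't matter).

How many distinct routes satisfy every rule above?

4

A right/down-only route from 1 to 25 makes exactly 4 down-moves and 4 right-moves in some order.
With no other constraints that would be C(8,4) = 70 routes.
A monotone route can only reach the required cells in the order 2, 17, so split there and multiply the segment counts (each segment already excludes blocked cells): 1→2: 1; 2→17: 1; 17→25: 4; product = 4.
That gives 4 routes.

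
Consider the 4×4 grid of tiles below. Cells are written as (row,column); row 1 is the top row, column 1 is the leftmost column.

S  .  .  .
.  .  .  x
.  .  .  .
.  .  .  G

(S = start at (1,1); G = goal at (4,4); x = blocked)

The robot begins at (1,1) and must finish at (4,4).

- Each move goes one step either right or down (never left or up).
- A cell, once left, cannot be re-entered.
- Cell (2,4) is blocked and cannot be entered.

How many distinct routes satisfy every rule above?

A right/down-only route from (1,1) to (4,4) makes exactly 3 down-moves and 3 right-moves in some order.
With no other constraints that would be C(6,3) = 20 routes.
Subtract routes through each blocked cell (inclusion–exclusion for overlaps): − through (2,4): 4 → 16.
That gives 16 routes.

16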